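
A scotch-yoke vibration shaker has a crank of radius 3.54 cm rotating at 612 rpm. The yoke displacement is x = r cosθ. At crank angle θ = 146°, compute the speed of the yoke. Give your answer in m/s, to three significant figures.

1.27

ω = 64.09 rad/s (from 612 rpm).
x = r cosθ ⇒ ẋ = −rω sinθ.
|v| = rω|sinθ| = 0.0354·64.09·|sin 146°| = 1.2687 m/s.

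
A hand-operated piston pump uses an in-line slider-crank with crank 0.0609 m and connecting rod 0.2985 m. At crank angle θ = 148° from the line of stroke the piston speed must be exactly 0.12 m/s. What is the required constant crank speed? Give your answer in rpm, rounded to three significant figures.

43.0

For an in-line slider-crank, |v_piston| = rω|sinθ|·[1 + r cosθ/√(L² − r² sin²θ)].
With r = 0.0609 m, L = 0.2985 m, θ = 148°: the bracketed kinematic factor |dx/dθ| = 0.026655 m.
ω = v/|dx/dθ| = 0.12/0.026655 = 4.5019 rad/s.
N = 60ω/(2π) = 42.99 rpm.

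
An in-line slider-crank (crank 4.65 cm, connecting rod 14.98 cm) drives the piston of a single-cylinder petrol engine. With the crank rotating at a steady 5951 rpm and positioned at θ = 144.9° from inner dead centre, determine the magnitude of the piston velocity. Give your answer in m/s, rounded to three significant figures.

12.4

ω = 2π·5951/60 = 623.2 rad/s
For an in-line slider-crank, x = r cosθ + √(L² − r² sin²θ), so v = −rω sinθ·[1 + r cosθ/√(L² − r² sin²θ)].
With r = 0.0465 m, L = 0.1498 m, θ = 144.9°: √(L² − r² sin²θ) = 0.14739 m.
v = −0.0465·623.2·0.57501·[1 + 0.0465·-0.81815/0.14739] = -12.362 m/s.
|v| = 12.362 m/s.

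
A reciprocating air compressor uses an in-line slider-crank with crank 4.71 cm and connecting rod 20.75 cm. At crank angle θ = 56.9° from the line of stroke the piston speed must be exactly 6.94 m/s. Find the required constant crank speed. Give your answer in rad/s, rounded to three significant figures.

156

For an in-line slider-crank, |v_piston| = rω|sinθ|·[1 + r cosθ/√(L² − r² sin²θ)].
With r = 0.0471 m, L = 0.2075 m, θ = 56.9°: the bracketed kinematic factor |dx/dθ| = 0.044438 m.
ω = v/|dx/dθ| = 6.94/0.044438 = 156.17 rad/s.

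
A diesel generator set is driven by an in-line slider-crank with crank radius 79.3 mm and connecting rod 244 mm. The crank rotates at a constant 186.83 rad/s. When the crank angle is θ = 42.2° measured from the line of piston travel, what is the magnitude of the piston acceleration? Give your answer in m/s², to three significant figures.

2170

ω = 186.8 rad/s
x(θ) = r cosθ + √(L² − r² sin²θ); with ω constant, a = ω²·d²x/dθ².
d²x/dθ² = −r cosθ − r²(cos2θ)/√u − r⁴ sin²2θ/(4u^{3/2}),  u = L² − r² sin²θ = 0.0566986 m².
Substituting r = 0.0793 m, L = 0.244 m, θ = 42.2°: d²x/dθ² = -0.062048 m.
a = ω²·d²x/dθ² = (186.8)²·(-0.062048) = -2165.8 m/s²;  |a| = 2165.8 m/s².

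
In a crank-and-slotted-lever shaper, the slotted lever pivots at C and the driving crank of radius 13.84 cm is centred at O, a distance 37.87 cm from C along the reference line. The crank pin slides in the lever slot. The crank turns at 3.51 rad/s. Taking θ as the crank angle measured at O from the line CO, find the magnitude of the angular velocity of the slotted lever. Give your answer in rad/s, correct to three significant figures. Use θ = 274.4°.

ω = 3.51 rad/s
Crank pin A relative to C: A = (d + r cosθ, r sinθ); lever angle φ = atan2(r sinθ, d + r cosθ).
Differentiating tanφ: φ̇ = rω(d cosθ + r)/(d² + r² + 2dr cosθ).
d² + r² + 2dr cosθ = |CA|² = 0.17061 m²;  d cosθ + r = +0.16745 m.
|ω_lever| = |0.1384·3.51·+0.16745| / 0.17061 = 0.4768 rad/s.

0.477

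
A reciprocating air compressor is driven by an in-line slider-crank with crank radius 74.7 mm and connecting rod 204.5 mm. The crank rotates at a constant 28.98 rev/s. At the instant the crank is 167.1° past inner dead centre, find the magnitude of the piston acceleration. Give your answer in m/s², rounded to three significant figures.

ω = 2π·29 = 182.1 rad/s
x(θ) = r cosθ + √(L² − r² sin²θ); with ω constant, a = ω²·d²x/dθ².
d²x/dθ² = −r cosθ − r²(cos2θ)/√u − r⁴ sin²2θ/(4u^{3/2}),  u = L² − r² sin²θ = 0.0415421 m².
Substituting r = 0.0747 m, L = 0.2045 m, θ = 167.1°: d²x/dθ² = +0.047992 m.
a = ω²·d²x/dθ² = (182.1)²·(+0.047992) = +1591.2 m/s²;  |a| = 1591.2 m/s².

1590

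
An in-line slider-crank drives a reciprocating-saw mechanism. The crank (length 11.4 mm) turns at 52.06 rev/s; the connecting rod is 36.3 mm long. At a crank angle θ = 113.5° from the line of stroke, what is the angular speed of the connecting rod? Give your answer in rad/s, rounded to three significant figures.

42.8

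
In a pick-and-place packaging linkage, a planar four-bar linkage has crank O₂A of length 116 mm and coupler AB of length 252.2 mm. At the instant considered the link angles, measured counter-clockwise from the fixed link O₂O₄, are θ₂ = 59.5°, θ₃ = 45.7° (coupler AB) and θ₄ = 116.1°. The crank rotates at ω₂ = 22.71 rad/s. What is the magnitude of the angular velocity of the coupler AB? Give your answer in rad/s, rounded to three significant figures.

9.26

ω₂ = 22.71 rad/s
Differentiating the loop-closure r₂e^{iθ₂}+r₃e^{iθ₃}=r₁+r₄e^{iθ₄} gives r₂ω₂e^{iθ₂}+r₃ω₃e^{iθ₃}=r₄ω₄e^{iθ₄}.
Eliminating the other unknown: ω₃ = r₂ω₂ sin(θ₄−θ₂) / [r₃ sin(θ₃−θ₄)].
Numerator sine = +0.83485; denominator sine = -0.94206.
Result = 0.116·22.71·(+0.83485) / (0.2522·(-0.94206)) = -9.2568 rad/s; magnitude 9.2568 rad/s.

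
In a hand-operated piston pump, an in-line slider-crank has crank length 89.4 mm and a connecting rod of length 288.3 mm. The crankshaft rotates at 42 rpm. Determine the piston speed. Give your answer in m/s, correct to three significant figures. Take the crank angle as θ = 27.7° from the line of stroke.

0.233

ω = 2π·42/60 = 4.398 rad/s
For an in-line slider-crank, x = r cosθ + √(L² − r² sin²θ), so v = −rω sinθ·[1 + r cosθ/√(L² − r² sin²θ)].
With r = 0.0894 m, L = 0.2883 m, θ = 27.7°: √(L² − r² sin²θ) = 0.28529 m.
v = −0.0894·4.398·0.46484·[1 + 0.0894·0.88539/0.28529] = -0.23349 m/s.
|v| = 0.23349 m/s.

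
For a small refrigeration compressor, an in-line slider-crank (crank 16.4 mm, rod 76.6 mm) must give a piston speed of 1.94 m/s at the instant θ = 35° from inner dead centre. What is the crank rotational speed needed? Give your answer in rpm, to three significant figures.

1670

For an in-line slider-crank, |v_piston| = rω|sinθ|·[1 + r cosθ/√(L² − r² sin²θ)].
With r = 0.0164 m, L = 0.0766 m, θ = 35°: the bracketed kinematic factor |dx/dθ| = 0.011069 m.
ω = v/|dx/dθ| = 1.94/0.011069 = 175.26 rad/s.
N = 60ω/(2π) = 1673.7 rpm.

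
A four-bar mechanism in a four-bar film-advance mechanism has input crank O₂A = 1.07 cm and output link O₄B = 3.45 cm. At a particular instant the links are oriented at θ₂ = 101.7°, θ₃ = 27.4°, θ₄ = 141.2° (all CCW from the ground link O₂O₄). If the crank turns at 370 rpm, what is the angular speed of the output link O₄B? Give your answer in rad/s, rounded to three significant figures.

12.6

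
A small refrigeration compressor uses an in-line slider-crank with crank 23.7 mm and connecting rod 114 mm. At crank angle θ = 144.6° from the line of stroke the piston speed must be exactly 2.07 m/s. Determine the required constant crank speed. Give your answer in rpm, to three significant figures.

For an in-line slider-crank, |v_piston| = rω|sinθ|·[1 + r cosθ/√(L² − r² sin²θ)].
With r = 0.0237 m, L = 0.114 m, θ = 144.6°: the bracketed kinematic factor |dx/dθ| = 0.011385 m.
ω = v/|dx/dθ| = 2.07/0.011385 = 181.81 rad/s.
N = 60ω/(2π) = 1736.2 rpm.

1740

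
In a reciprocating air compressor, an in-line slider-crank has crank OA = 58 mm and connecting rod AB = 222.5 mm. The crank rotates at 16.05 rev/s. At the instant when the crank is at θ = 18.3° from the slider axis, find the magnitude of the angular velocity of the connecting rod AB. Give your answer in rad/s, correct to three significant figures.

ω = 100.8 rad/s (converted from 16.05 rev/s).
The rod makes angle φ with the slider axis where L sinφ = r sinθ; differentiating, L cosφ·φ̇ = r ω cosθ.
L cosφ = √(L² − r² sin²θ) = 0.22175 m.
|ω_rod| = r ω |cosθ| / √(L² − r² sin²θ) = 0.058·100.8·0.94943/0.22175 = 25.042 rad/s.

25.0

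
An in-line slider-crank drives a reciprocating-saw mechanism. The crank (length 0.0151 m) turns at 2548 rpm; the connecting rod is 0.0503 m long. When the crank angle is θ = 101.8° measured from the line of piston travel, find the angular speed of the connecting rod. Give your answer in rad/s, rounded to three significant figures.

ω = 266.8 rad/s (converted from 2548 rpm).
The rod makes angle φ with the slider axis where L sinφ = r sinθ; differentiating, L cosφ·φ̇ = r ω cosθ.
L cosφ = √(L² − r² sin²θ) = 0.048079 m.
|ω_rod| = r ω |cosθ| / √(L² − r² sin²θ) = 0.0151·266.8·0.20450/0.048079 = 17.137 rad/s.

17.1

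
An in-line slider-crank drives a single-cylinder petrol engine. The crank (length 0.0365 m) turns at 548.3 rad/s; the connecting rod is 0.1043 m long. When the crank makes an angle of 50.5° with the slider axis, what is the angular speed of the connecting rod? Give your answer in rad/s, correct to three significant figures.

127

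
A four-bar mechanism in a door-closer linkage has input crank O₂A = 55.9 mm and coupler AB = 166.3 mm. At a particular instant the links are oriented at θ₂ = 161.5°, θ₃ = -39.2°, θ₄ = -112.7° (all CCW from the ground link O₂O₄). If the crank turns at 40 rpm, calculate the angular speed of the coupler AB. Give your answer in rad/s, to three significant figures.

1.46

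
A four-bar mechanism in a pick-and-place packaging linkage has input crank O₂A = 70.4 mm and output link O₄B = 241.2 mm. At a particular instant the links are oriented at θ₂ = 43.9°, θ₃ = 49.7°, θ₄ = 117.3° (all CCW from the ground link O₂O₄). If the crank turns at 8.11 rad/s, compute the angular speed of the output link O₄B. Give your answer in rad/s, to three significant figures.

0.259

ω₂ = 8.11 rad/s
Differentiating the loop-closure r₂e^{iθ₂}+r₃e^{iθ₃}=r₁+r₄e^{iθ₄} gives r₂ω₂e^{iθ₂}+r₃ω₃e^{iθ₃}=r₄ω₄e^{iθ₄}.
Eliminating the other unknown: ω₄ = r₂ω₂ sin(θ₂−θ₃) / [r₄ sin(θ₄−θ₃)].
Numerator sine = -0.10106; denominator sine = +0.92455.
Result = 0.0704·8.11·(-0.10106) / (0.2412·(+0.92455)) = -0.25873 rad/s; magnitude 0.25873 rad/s.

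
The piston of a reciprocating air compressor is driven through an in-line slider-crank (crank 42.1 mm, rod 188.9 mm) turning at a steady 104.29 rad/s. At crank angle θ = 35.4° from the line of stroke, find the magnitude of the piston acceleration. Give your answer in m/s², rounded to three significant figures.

ω = 104.3 rad/s
x(θ) = r cosθ + √(L² − r² sin²θ); with ω constant, a = ω²·d²x/dθ².
d²x/dθ² = −r cosθ − r²(cos2θ)/√u − r⁴ sin²2θ/(4u^{3/2}),  u = L² − r² sin²θ = 0.0350884 m².
Substituting r = 0.0421 m, L = 0.1889 m, θ = 35.4°: d²x/dθ² = -0.037535 m.
a = ω²·d²x/dθ² = (104.3)²·(-0.037535) = -408.25 m/s²;  |a| = 408.25 m/s².

408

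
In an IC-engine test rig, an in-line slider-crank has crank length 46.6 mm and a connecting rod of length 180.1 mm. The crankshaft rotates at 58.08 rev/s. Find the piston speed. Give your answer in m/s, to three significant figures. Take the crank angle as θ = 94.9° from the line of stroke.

16.6

ω = 2π·58.1 = 364.9 rad/s
For an in-line slider-crank, x = r cosθ + √(L² − r² sin²θ), so v = −rω sinθ·[1 + r cosθ/√(L² − r² sin²θ)].
With r = 0.0466 m, L = 0.1801 m, θ = 94.9°: √(L² − r² sin²θ) = 0.17401 m.
v = −0.0466·364.9·0.99635·[1 + 0.0466·-0.08542/0.17401] = -16.556 m/s.
|v| = 16.556 m/s.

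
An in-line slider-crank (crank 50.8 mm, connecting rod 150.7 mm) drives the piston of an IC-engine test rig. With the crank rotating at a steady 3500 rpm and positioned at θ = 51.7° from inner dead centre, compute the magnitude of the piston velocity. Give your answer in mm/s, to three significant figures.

ω = 2π·3500/60 = 366.5 rad/s
For an in-line slider-crank, x = r cosθ + √(L² − r² sin²θ), so v = −rω sinθ·[1 + r cosθ/√(L² − r² sin²θ)].
With r = 0.0508 m, L = 0.1507 m, θ = 51.7°: √(L² − r² sin²θ) = 0.14533 m.
v = −0.0508·366.5·0.78478·[1 + 0.0508·0.61978/0.14533] = -17.777 m/s.
|v| = 17.777 m/s = 17777 mm/s.

17800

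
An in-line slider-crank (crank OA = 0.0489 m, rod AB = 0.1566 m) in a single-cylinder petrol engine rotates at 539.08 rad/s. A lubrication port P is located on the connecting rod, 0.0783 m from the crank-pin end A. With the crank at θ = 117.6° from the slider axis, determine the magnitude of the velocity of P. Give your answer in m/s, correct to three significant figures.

22.4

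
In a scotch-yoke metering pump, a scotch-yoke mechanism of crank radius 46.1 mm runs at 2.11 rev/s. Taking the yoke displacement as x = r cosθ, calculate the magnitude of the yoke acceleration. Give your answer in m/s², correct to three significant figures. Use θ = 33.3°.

6.77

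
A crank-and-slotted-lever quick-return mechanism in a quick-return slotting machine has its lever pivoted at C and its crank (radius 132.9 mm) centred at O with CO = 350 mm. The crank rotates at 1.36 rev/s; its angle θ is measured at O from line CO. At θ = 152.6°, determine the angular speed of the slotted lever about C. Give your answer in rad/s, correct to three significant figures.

3.51

ω = 8.545 rad/s (from 1.36 rev/s).
Crank pin A relative to C: A = (d + r cosθ, r sinθ); lever angle φ = atan2(r sinθ, d + r cosθ).
Differentiating tanφ: φ̇ = rω(d cosθ + r)/(d² + r² + 2dr cosθ).
d² + r² + 2dr cosθ = |CA|² = 0.0575689 m²;  d cosθ + r = -0.17784 m.
|ω_lever| = |0.1329·8.545·-0.17784| / 0.0575689 = 3.5081 rad/s.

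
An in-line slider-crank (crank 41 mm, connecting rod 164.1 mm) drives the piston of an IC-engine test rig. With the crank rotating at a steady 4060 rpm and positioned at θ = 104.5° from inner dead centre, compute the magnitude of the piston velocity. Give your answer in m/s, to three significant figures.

ω = 2π·4060/60 = 425.2 rad/s
For an in-line slider-crank, x = r cosθ + √(L² − r² sin²θ), so v = −rω sinθ·[1 + r cosθ/√(L² − r² sin²θ)].
With r = 0.041 m, L = 0.1641 m, θ = 104.5°: √(L² − r² sin²θ) = 0.15923 m.
v = −0.041·425.2·0.96815·[1 + 0.041·-0.25038/0.15923] = -15.788 m/s.
|v| = 15.788 m/s.

15.8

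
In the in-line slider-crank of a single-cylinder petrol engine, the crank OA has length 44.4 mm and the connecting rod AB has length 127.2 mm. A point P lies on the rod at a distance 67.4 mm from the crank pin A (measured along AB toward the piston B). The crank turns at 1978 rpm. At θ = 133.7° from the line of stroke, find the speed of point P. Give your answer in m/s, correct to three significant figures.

6.50

ω = 207.1 rad/s.  Crank-pin speed |V_A| = rω = 9.1968 m/s, perpendicular to OA.
Rod angle: sinφ = −(r/L) sinθ ⇒ φ = -14.617°; ω_rod = −rω cosθ/√(L²−r²sin²θ) = +51.623 rad/s.
V_P = V_A + ω_rod × AP, with AP = 0.0674 m along the rod.
Components: V_Px = −rω sinθ − a·ω_rod·sinφ = -5.771 m/s;  V_Py = rω cosθ + a·ω_rod·cosφ = -2.9871 m/s.
|V_P| = √(V_Px² + V_Py²) = 6.4982 m/s.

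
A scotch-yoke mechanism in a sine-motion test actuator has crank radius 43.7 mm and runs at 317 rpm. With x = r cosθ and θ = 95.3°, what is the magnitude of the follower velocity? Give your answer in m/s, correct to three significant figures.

ω = 33.2 rad/s (from 317 rpm).
x = r cosθ ⇒ ẋ = −rω sinθ.
|v| = rω|sinθ| = 0.0437·33.2·|sin 95.3°| = 1.4445 m/s.

1.44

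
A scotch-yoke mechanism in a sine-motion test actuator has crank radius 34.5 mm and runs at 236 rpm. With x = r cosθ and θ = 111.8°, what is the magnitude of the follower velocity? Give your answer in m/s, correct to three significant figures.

0.792

ω = 24.71 rad/s (from 236 rpm).
x = r cosθ ⇒ ẋ = −rω sinθ.
|v| = rω|sinθ| = 0.0345·24.71·|sin 111.8°| = 0.79165 m/s.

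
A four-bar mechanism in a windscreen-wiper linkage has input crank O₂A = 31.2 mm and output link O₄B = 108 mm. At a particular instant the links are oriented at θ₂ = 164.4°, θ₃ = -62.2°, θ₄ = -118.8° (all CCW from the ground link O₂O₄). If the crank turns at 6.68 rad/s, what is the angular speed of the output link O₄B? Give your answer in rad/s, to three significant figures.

1.68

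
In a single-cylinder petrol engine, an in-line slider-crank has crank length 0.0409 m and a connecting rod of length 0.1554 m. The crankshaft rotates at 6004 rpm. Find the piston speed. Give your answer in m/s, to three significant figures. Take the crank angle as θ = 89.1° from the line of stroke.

25.8

ω = 2π·6004/60 = 628.7 rad/s
For an in-line slider-crank, x = r cosθ + √(L² − r² sin²θ), so v = −rω sinθ·[1 + r cosθ/√(L² − r² sin²θ)].
With r = 0.0409 m, L = 0.1554 m, θ = 89.1°: √(L² − r² sin²θ) = 0.14992 m.
v = −0.0409·628.7·0.99988·[1 + 0.0409·0.01571/0.14992] = -25.822 m/s.
|v| = 25.822 m/s.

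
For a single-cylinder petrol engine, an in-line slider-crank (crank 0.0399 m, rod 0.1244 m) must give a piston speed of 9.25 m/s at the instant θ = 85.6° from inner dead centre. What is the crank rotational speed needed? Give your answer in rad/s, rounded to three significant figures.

227

For an in-line slider-crank, |v_piston| = rω|sinθ|·[1 + r cosθ/√(L² − r² sin²θ)].
With r = 0.0399 m, L = 0.1244 m, θ = 85.6°: the bracketed kinematic factor |dx/dθ| = 0.040816 m.
ω = v/|dx/dθ| = 9.25/0.040816 = 226.63 rad/s.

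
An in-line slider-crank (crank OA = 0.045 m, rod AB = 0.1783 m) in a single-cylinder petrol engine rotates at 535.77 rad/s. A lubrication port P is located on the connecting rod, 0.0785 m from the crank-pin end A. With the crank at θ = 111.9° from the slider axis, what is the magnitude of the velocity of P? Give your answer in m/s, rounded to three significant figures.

ω = 535.8 rad/s.  Crank-pin speed |V_A| = rω = 24.11 m/s, perpendicular to OA.
Rod angle: sinφ = −(r/L) sinθ ⇒ φ = -13.543°; ω_rod = −rω cosθ/√(L²−r²sin²θ) = +51.878 rad/s.
V_P = V_A + ω_rod × AP, with AP = 0.0785 m along the rod.
Components: V_Px = −rω sinθ − a·ω_rod·sinφ = -21.416 m/s;  V_Py = rω cosθ + a·ω_rod·cosφ = -5.0334 m/s.
|V_P| = √(V_Px² + V_Py²) = 22 m/s.

22.0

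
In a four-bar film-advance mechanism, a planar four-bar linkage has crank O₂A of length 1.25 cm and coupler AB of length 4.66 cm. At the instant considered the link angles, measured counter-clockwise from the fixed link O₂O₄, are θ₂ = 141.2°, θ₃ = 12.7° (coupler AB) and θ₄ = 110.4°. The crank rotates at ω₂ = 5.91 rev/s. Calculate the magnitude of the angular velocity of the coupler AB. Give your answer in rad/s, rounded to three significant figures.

ω₂ = 37.13 rad/s (from 5.91 rev/s).
Differentiating the loop-closure r₂e^{iθ₂}+r₃e^{iθ₃}=r₁+r₄e^{iθ₄} gives r₂ω₂e^{iθ₂}+r₃ω₃e^{iθ₃}=r₄ω₄e^{iθ₄}.
Eliminating the other unknown: ω₃ = r₂ω₂ sin(θ₄−θ₂) / [r₃ sin(θ₃−θ₄)].
Numerator sine = -0.51204; denominator sine = -0.99098.
Result = 0.0125·37.13·(-0.51204) / (0.0466·(-0.99098)) = +5.1467 rad/s; magnitude 5.1467 rad/s.

5.15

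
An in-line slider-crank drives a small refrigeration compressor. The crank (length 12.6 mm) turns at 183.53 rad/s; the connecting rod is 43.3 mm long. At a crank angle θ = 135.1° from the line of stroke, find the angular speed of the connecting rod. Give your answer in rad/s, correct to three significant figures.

38.7

ω = 183.5 rad/s
The rod makes angle φ with the slider axis where L sinφ = r sinθ; differentiating, L cosφ·φ̇ = r ω cosθ.
L cosφ = √(L² − r² sin²θ) = 0.042377 m.
|ω_rod| = r ω |cosθ| / √(L² − r² sin²θ) = 0.0126·183.5·0.70834/0.042377 = 38.654 rad/s.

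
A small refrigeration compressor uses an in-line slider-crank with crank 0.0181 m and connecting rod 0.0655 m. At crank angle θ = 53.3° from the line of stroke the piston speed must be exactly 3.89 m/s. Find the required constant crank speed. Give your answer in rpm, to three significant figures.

For an in-line slider-crank, |v_piston| = rω|sinθ|·[1 + r cosθ/√(L² − r² sin²θ)].
With r = 0.0181 m, L = 0.0655 m, θ = 53.3°: the bracketed kinematic factor |dx/dθ| = 0.01697 m.
ω = v/|dx/dθ| = 3.89/0.01697 = 229.23 rad/s.
N = 60ω/(2π) = 2189 rpm.

2190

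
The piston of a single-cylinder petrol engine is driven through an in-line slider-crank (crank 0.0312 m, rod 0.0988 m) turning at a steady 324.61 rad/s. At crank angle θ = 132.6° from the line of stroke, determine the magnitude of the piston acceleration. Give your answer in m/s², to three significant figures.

2290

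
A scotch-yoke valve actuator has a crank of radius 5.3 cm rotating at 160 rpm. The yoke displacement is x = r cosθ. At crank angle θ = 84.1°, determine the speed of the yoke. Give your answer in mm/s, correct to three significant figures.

ω = 16.76 rad/s (from 160 rpm).
x = r cosθ ⇒ ẋ = −rω sinθ.
|v| = rω|sinθ| = 0.053·16.76·|sin 84.1°| = 0.88332 m/s = 883.32 mm/s.

883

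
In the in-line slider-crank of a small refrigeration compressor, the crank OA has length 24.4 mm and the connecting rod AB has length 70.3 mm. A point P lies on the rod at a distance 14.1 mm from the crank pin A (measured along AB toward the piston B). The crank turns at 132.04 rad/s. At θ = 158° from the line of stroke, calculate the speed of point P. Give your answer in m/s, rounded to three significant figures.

2.64

ω = 132 rad/s.  Crank-pin speed |V_A| = rω = 3.2218 m/s, perpendicular to OA.
Rod angle: sinφ = −(r/L) sinθ ⇒ φ = -7.471°; ω_rod = −rω cosθ/√(L²−r²sin²θ) = +42.856 rad/s.
V_P = V_A + ω_rod × AP, with AP = 0.0141 m along the rod.
Components: V_Px = −rω sinθ − a·ω_rod·sinφ = -1.1283 m/s;  V_Py = rω cosθ + a·ω_rod·cosφ = -2.388 m/s.
|V_P| = √(V_Px² + V_Py²) = 2.6412 m/s.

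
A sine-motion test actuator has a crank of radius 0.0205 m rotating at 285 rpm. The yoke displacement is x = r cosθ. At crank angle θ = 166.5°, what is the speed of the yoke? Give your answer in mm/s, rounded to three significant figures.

143

ω = 29.85 rad/s (from 285 rpm).
x = r cosθ ⇒ ẋ = −rω sinθ.
|v| = rω|sinθ| = 0.0205·29.85·|sin 166.5°| = 0.14283 m/s = 142.83 mm/s.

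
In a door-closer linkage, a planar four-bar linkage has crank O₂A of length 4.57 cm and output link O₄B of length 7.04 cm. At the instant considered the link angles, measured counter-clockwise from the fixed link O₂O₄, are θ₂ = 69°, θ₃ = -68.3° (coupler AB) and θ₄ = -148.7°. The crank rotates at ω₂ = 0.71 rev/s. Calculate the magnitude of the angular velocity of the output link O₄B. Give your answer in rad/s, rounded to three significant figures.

1.99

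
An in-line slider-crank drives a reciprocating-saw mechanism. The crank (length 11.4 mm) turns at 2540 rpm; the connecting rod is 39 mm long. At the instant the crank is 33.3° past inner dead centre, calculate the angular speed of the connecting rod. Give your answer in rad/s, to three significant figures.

65.8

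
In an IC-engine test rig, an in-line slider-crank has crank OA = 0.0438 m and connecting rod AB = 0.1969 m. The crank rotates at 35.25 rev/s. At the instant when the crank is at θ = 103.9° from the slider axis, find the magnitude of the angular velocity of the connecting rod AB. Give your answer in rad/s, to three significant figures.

12.1

ω = 221.5 rad/s (converted from 35.25 rev/s).
The rod makes angle φ with the slider axis where L sinφ = r sinθ; differentiating, L cosφ·φ̇ = r ω cosθ.
L cosφ = √(L² − r² sin²θ) = 0.19225 m.
|ω_rod| = r ω |cosθ| / √(L² − r² sin²θ) = 0.0438·221.5·0.24023/0.19225 = 12.122 rad/s.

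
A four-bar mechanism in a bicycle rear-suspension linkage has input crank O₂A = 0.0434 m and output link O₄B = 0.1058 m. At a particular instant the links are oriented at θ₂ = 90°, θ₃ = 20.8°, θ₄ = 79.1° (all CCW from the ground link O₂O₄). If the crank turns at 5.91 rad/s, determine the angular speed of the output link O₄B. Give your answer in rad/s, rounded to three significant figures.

ω₂ = 5.91 rad/s
Differentiating the loop-closure r₂e^{iθ₂}+r₃e^{iθ₃}=r₁+r₄e^{iθ₄} gives r₂ω₂e^{iθ₂}+r₃ω₃e^{iθ₃}=r₄ω₄e^{iθ₄}.
Eliminating the other unknown: ω₄ = r₂ω₂ sin(θ₂−θ₃) / [r₄ sin(θ₄−θ₃)].
Numerator sine = +0.93483; denominator sine = +0.85081.
Result = 0.0434·5.91·(+0.93483) / (0.1058·(+0.85081)) = +2.6637 rad/s; magnitude 2.6637 rad/s.

2.66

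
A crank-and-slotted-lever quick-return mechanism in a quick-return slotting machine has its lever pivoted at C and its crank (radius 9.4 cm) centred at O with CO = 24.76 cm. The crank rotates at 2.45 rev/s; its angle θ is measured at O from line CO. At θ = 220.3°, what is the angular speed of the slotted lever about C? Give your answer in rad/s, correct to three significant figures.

ω = 15.39 rad/s (from 2.45 rev/s).
Crank pin A relative to C: A = (d + r cosθ, r sinθ); lever angle φ = atan2(r sinθ, d + r cosθ).
Differentiating tanφ: φ̇ = rω(d cosθ + r)/(d² + r² + 2dr cosθ).
d² + r² + 2dr cosθ = |CA|² = 0.0346405 m²;  d cosθ + r = -0.094837 m.
|ω_lever| = |0.094·15.39·-0.094837| / 0.0346405 = 3.9616 rad/s.

3.96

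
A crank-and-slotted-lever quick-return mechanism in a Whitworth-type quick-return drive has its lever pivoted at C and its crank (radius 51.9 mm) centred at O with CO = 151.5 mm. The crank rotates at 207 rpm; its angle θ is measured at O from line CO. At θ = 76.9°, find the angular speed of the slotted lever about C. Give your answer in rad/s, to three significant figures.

ω = 21.68 rad/s (from 207 rpm).
Crank pin A relative to C: A = (d + r cosθ, r sinθ); lever angle φ = atan2(r sinθ, d + r cosθ).
Differentiating tanφ: φ̇ = rω(d cosθ + r)/(d² + r² + 2dr cosθ).
d² + r² + 2dr cosθ = |CA|² = 0.0292101 m²;  d cosθ + r = +0.086238 m.
|ω_lever| = |0.0519·21.68·+0.086238| / 0.0292101 = 3.3215 rad/s.

3.32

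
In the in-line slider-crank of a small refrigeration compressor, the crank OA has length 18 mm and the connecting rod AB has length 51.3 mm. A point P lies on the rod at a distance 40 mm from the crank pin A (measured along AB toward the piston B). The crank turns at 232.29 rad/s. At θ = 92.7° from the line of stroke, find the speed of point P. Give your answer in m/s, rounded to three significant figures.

ω = 232.3 rad/s.  Crank-pin speed |V_A| = rω = 4.1812 m/s, perpendicular to OA.
Rod angle: sinφ = −(r/L) sinθ ⇒ φ = -20.517°; ω_rod = −rω cosθ/√(L²−r²sin²θ) = +4.0995 rad/s.
V_P = V_A + ω_rod × AP, with AP = 0.04 m along the rod.
Components: V_Px = −rω sinθ − a·ω_rod·sinφ = -4.1191 m/s;  V_Py = rω cosθ + a·ω_rod·cosφ = -0.043385 m/s.
|V_P| = √(V_Px² + V_Py²) = 4.1193 m/s.

4.12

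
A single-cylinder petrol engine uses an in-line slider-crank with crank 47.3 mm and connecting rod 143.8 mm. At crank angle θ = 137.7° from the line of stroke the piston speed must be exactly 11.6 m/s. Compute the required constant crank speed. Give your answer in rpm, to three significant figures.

4640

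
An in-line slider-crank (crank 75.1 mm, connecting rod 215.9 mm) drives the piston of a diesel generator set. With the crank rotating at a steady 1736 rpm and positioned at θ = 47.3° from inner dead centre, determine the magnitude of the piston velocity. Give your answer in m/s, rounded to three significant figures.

ω = 2π·1736/60 = 181.8 rad/s
For an in-line slider-crank, x = r cosθ + √(L² − r² sin²θ), so v = −rω sinθ·[1 + r cosθ/√(L² − r² sin²θ)].
With r = 0.0751 m, L = 0.2159 m, θ = 47.3°: √(L² − r² sin²θ) = 0.20873 m.
v = −0.0751·181.8·0.73491·[1 + 0.0751·0.67816/0.20873] = -12.482 m/s.
|v| = 12.482 m/s.

12.5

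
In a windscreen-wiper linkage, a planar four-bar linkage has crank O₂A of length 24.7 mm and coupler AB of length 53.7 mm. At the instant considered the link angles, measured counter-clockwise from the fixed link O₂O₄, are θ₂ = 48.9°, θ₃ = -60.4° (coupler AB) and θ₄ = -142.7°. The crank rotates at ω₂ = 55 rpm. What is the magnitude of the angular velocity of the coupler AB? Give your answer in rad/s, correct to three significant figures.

ω₂ = 5.76 rad/s (from 55 rpm).
Differentiating the loop-closure r₂e^{iθ₂}+r₃e^{iθ₃}=r₁+r₄e^{iθ₄} gives r₂ω₂e^{iθ₂}+r₃ω₃e^{iθ₃}=r₄ω₄e^{iθ₄}.
Eliminating the other unknown: ω₃ = r₂ω₂ sin(θ₄−θ₂) / [r₃ sin(θ₃−θ₄)].
Numerator sine = +0.20108; denominator sine = +0.99098.
Result = 0.0247·5.76·(+0.20108) / (0.0537·(+0.99098)) = +0.53754 rad/s; magnitude 0.53754 rad/s.

0.538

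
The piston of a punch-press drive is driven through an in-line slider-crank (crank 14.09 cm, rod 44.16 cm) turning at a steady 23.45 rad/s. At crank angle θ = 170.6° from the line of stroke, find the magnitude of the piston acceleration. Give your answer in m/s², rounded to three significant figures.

52.9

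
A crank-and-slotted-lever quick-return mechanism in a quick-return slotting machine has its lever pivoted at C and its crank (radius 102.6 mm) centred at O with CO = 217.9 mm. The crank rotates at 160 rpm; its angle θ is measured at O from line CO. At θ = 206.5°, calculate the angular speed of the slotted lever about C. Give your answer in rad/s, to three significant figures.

ω = 16.76 rad/s (from 160 rpm).
Crank pin A relative to C: A = (d + r cosθ, r sinθ); lever angle φ = atan2(r sinθ, d + r cosθ).
Differentiating tanφ: φ̇ = rω(d cosθ + r)/(d² + r² + 2dr cosθ).
d² + r² + 2dr cosθ = |CA|² = 0.0179919 m²;  d cosθ + r = -0.092406 m.
|ω_lever| = |0.1026·16.76·-0.092406| / 0.0179919 = 8.8292 rad/s.

8.83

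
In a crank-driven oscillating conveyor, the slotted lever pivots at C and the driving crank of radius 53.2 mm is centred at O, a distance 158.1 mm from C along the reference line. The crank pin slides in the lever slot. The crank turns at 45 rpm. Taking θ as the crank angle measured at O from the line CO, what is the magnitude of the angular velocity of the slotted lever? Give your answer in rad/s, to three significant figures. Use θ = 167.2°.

2.22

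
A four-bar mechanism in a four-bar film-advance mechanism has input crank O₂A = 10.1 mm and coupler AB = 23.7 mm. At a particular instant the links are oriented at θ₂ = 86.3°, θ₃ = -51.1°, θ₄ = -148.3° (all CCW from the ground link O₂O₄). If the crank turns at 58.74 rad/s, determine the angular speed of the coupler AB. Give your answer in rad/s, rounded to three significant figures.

20.6

ω₂ = 58.74 rad/s
Differentiating the loop-closure r₂e^{iθ₂}+r₃e^{iθ₃}=r₁+r₄e^{iθ₄} gives r₂ω₂e^{iθ₂}+r₃ω₃e^{iθ₃}=r₄ω₄e^{iθ₄}.
Eliminating the other unknown: ω₃ = r₂ω₂ sin(θ₄−θ₂) / [r₃ sin(θ₃−θ₄)].
Numerator sine = +0.81513; denominator sine = +0.99211.
Result = 0.0101·58.74·(+0.81513) / (0.0237·(+0.99211)) = +20.567 rad/s; magnitude 20.567 rad/s.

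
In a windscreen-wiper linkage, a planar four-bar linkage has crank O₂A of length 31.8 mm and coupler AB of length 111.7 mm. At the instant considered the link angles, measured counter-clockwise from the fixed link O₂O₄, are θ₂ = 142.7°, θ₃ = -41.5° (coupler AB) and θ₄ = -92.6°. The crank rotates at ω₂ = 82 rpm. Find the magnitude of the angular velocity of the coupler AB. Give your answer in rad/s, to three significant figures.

2.58

ω₂ = 8.587 rad/s (from 82 rpm).
Differentiating the loop-closure r₂e^{iθ₂}+r₃e^{iθ₃}=r₁+r₄e^{iθ₄} gives r₂ω₂e^{iθ₂}+r₃ω₃e^{iθ₃}=r₄ω₄e^{iθ₄}.
Eliminating the other unknown: ω₃ = r₂ω₂ sin(θ₄−θ₂) / [r₃ sin(θ₃−θ₄)].
Numerator sine = +0.82214; denominator sine = +0.77824.
Result = 0.0318·8.587·(+0.82214) / (0.1117·(+0.77824)) = +2.5826 rad/s; magnitude 2.5826 rad/s.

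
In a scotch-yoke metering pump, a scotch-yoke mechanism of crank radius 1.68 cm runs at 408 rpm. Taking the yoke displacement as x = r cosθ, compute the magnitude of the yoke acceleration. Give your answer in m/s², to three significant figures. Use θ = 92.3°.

1.23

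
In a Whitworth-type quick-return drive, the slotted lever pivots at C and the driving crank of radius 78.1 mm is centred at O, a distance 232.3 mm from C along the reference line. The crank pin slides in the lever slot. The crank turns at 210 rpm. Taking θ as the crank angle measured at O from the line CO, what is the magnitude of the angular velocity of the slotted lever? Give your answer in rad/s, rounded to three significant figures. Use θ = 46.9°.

ω = 21.99 rad/s (from 210 rpm).
Crank pin A relative to C: A = (d + r cosθ, r sinθ); lever angle φ = atan2(r sinθ, d + r cosθ).
Differentiating tanφ: φ̇ = rω(d cosθ + r)/(d² + r² + 2dr cosθ).
d² + r² + 2dr cosθ = |CA|² = 0.0848557 m²;  d cosθ + r = +0.23682 m.
|ω_lever| = |0.0781·21.99·+0.23682| / 0.0848557 = 4.7934 rad/s.

4.79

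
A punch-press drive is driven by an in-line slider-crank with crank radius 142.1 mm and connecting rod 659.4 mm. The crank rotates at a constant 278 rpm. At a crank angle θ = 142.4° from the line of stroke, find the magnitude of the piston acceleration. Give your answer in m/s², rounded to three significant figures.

88.4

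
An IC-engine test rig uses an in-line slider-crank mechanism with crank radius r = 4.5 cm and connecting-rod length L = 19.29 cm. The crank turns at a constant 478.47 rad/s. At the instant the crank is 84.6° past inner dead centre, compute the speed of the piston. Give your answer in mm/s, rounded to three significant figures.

21900

ω = 478.5 rad/s
For an in-line slider-crank, x = r cosθ + √(L² − r² sin²θ), so v = −rω sinθ·[1 + r cosθ/√(L² − r² sin²θ)].
With r = 0.045 m, L = 0.1929 m, θ = 84.6°: √(L² − r² sin²θ) = 0.18763 m.
v = −0.045·478.5·0.99556·[1 + 0.045·0.09411/0.18763] = -21.919 m/s.
|v| = 21.919 m/s = 21919 mm/s.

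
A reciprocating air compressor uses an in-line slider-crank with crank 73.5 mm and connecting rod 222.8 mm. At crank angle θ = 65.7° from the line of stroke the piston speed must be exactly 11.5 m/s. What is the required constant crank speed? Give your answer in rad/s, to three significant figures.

150

For an in-line slider-crank, |v_piston| = rω|sinθ|·[1 + r cosθ/√(L² − r² sin²θ)].
With r = 0.0735 m, L = 0.2228 m, θ = 65.7°: the bracketed kinematic factor |dx/dθ| = 0.076523 m.
ω = v/|dx/dθ| = 11.5/0.076523 = 150.28 rad/s.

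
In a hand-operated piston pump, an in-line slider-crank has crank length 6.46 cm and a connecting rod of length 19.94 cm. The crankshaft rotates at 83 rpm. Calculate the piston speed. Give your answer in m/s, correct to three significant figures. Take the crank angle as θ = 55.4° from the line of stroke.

0.550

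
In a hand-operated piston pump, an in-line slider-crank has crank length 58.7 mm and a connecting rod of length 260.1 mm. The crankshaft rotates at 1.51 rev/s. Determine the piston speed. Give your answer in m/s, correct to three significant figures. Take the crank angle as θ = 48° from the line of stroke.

0.477

ω = 2π·1.51 = 9.488 rad/s
For an in-line slider-crank, x = r cosθ + √(L² − r² sin²θ), so v = −rω sinθ·[1 + r cosθ/√(L² − r² sin²θ)].
With r = 0.0587 m, L = 0.2601 m, θ = 48°: √(L² − r² sin²θ) = 0.25642 m.
v = −0.0587·9.488·0.74314·[1 + 0.0587·0.66913/0.25642] = -0.47727 m/s.
|v| = 0.47727 m/s.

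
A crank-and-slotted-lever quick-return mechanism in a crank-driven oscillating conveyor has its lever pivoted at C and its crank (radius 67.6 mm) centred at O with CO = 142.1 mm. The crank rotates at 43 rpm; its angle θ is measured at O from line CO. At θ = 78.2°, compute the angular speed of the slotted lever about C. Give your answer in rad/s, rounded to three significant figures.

ω = 4.503 rad/s (from 43 rpm).
Crank pin A relative to C: A = (d + r cosθ, r sinθ); lever angle φ = atan2(r sinθ, d + r cosθ).
Differentiating tanφ: φ̇ = rω(d cosθ + r)/(d² + r² + 2dr cosθ).
d² + r² + 2dr cosθ = |CA|² = 0.0286909 m²;  d cosθ + r = +0.096659 m.
|ω_lever| = |0.0676·4.503·+0.096659| / 0.0286909 = 1.0255 rad/s.

1.03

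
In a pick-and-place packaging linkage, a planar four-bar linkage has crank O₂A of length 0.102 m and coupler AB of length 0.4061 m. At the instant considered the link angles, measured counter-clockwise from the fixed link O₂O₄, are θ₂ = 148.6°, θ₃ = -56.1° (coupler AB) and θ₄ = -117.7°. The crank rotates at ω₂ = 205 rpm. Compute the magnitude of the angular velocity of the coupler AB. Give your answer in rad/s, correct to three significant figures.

6.12

ω₂ = 21.47 rad/s (from 205 rpm).
Differentiating the loop-closure r₂e^{iθ₂}+r₃e^{iθ₃}=r₁+r₄e^{iθ₄} gives r₂ω₂e^{iθ₂}+r₃ω₃e^{iθ₃}=r₄ω₄e^{iθ₄}.
Eliminating the other unknown: ω₃ = r₂ω₂ sin(θ₄−θ₂) / [r₃ sin(θ₃−θ₄)].
Numerator sine = +0.99792; denominator sine = +0.87965.
Result = 0.102·21.47·(+0.99792) / (0.4061·(+0.87965)) = +6.1169 rad/s; magnitude 6.1169 rad/s.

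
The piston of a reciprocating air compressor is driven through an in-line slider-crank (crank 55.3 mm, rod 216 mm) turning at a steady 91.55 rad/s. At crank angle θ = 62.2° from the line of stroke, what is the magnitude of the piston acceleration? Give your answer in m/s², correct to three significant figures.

149

ω = 91.55 rad/s
x(θ) = r cosθ + √(L² − r² sin²θ); with ω constant, a = ω²·d²x/dθ².
d²x/dθ² = −r cosθ − r²(cos2θ)/√u − r⁴ sin²2θ/(4u^{3/2}),  u = L² − r² sin²θ = 0.0442631 m².
Substituting r = 0.0553 m, L = 0.216 m, θ = 62.2°: d²x/dθ² = -0.01775 m.
a = ω²·d²x/dθ² = (91.55)²·(-0.01775) = -148.77 m/s²;  |a| = 148.77 m/s².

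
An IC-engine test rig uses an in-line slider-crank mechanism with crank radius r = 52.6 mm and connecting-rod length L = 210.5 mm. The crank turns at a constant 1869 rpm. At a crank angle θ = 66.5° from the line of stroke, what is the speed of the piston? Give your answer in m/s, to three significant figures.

10.4

ω = 2π·1869/60 = 195.7 rad/s
For an in-line slider-crank, x = r cosθ + √(L² − r² sin²θ), so v = −rω sinθ·[1 + r cosθ/√(L² − r² sin²θ)].
With r = 0.0526 m, L = 0.2105 m, θ = 66.5°: √(L² − r² sin²θ) = 0.2049 m.
v = −0.0526·195.7·0.91706·[1 + 0.0526·0.39875/0.2049] = -10.407 m/s.
|v| = 10.407 m/s.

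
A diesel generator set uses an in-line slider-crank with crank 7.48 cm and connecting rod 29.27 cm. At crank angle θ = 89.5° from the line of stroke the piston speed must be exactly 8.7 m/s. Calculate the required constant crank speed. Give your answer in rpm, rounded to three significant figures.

1110

For an in-line slider-crank, |v_piston| = rω|sinθ|·[1 + r cosθ/√(L² − r² sin²θ)].
With r = 0.0748 m, L = 0.2927 m, θ = 89.5°: the bracketed kinematic factor |dx/dθ| = 0.07497 m.
ω = v/|dx/dθ| = 8.7/0.07497 = 116.05 rad/s.
N = 60ω/(2π) = 1108.2 rpm.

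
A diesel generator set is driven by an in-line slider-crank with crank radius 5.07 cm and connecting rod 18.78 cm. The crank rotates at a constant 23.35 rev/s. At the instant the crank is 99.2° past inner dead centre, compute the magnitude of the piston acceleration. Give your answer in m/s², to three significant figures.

ω = 2π·23.4 = 146.7 rad/s
x(θ) = r cosθ + √(L² − r² sin²θ); with ω constant, a = ω²·d²x/dθ².
d²x/dθ² = −r cosθ − r²(cos2θ)/√u − r⁴ sin²2θ/(4u^{3/2}),  u = L² − r² sin²θ = 0.0327641 m².
Substituting r = 0.0507 m, L = 0.1878 m, θ = 99.2°: d²x/dθ² = +0.021553 m.
a = ω²·d²x/dθ² = (146.7)²·(+0.021553) = +463.92 m/s²;  |a| = 463.92 m/s².

464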